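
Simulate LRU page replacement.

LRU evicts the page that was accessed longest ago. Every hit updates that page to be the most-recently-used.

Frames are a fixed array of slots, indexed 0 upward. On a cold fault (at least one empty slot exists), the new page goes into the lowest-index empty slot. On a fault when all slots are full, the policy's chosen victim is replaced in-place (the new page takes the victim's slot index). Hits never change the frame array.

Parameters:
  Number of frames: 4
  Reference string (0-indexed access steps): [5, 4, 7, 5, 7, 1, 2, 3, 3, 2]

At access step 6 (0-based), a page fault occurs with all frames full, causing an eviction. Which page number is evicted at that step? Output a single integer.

Step 0: ref 5 -> FAULT, frames=[5,-,-,-]
Step 1: ref 4 -> FAULT, frames=[5,4,-,-]
Step 2: ref 7 -> FAULT, frames=[5,4,7,-]
Step 3: ref 5 -> HIT, frames=[5,4,7,-]
Step 4: ref 7 -> HIT, frames=[5,4,7,-]
Step 5: ref 1 -> FAULT, frames=[5,4,7,1]
Step 6: ref 2 -> FAULT, evict 4, frames=[5,2,7,1]
At step 6: evicted page 4

Answer: 4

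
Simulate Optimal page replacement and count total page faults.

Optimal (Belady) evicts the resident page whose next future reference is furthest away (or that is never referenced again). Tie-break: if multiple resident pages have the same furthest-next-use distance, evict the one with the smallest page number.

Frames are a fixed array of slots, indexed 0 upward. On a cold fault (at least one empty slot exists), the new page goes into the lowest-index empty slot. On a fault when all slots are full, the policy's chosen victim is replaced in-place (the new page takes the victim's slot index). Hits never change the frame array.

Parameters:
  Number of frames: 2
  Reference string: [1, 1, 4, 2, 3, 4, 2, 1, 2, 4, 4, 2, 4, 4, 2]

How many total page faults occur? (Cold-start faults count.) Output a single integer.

Answer: 7

Derivation:
Step 0: ref 1 → FAULT, frames=[1,-]
Step 1: ref 1 → HIT, frames=[1,-]
Step 2: ref 4 → FAULT, frames=[1,4]
Step 3: ref 2 → FAULT (evict 1), frames=[2,4]
Step 4: ref 3 → FAULT (evict 2), frames=[3,4]
Step 5: ref 4 → HIT, frames=[3,4]
Step 6: ref 2 → FAULT (evict 3), frames=[2,4]
Step 7: ref 1 → FAULT (evict 4), frames=[2,1]
Step 8: ref 2 → HIT, frames=[2,1]
Step 9: ref 4 → FAULT (evict 1), frames=[2,4]
Step 10: ref 4 → HIT, frames=[2,4]
Step 11: ref 2 → HIT, frames=[2,4]
Step 12: ref 4 → HIT, frames=[2,4]
Step 13: ref 4 → HIT, frames=[2,4]
Step 14: ref 2 → HIT, frames=[2,4]
Total faults: 7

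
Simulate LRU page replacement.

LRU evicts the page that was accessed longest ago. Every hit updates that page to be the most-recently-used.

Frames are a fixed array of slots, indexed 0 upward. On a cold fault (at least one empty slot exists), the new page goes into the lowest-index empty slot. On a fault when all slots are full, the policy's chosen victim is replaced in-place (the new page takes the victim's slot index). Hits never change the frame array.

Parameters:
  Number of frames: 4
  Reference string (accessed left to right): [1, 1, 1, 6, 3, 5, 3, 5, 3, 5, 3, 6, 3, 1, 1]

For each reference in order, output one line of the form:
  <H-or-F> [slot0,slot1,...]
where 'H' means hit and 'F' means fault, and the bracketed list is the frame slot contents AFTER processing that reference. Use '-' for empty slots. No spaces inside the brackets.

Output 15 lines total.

F [1,-,-,-]
H [1,-,-,-]
H [1,-,-,-]
F [1,6,-,-]
F [1,6,3,-]
F [1,6,3,5]
H [1,6,3,5]
H [1,6,3,5]
H [1,6,3,5]
H [1,6,3,5]
H [1,6,3,5]
H [1,6,3,5]
H [1,6,3,5]
H [1,6,3,5]
H [1,6,3,5]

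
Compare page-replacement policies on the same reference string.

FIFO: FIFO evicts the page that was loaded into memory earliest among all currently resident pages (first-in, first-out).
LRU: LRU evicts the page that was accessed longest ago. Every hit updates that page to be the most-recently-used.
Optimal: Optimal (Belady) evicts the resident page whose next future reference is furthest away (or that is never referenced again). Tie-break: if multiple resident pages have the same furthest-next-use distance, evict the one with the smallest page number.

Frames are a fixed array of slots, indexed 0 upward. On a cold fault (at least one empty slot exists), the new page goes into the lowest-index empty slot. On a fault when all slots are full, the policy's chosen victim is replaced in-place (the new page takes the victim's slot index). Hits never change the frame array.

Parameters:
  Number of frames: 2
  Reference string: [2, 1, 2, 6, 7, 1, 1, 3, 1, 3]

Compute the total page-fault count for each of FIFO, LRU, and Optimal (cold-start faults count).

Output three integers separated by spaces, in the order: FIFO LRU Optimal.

Answer: 6 6 5

Derivation:
--- FIFO ---
  step 0: ref 2 -> FAULT, frames=[2,-] (faults so far: 1)
  step 1: ref 1 -> FAULT, frames=[2,1] (faults so far: 2)
  step 2: ref 2 -> HIT, frames=[2,1] (faults so far: 2)
  step 3: ref 6 -> FAULT, evict 2, frames=[6,1] (faults so far: 3)
  step 4: ref 7 -> FAULT, evict 1, frames=[6,7] (faults so far: 4)
  step 5: ref 1 -> FAULT, evict 6, frames=[1,7] (faults so far: 5)
  step 6: ref 1 -> HIT, frames=[1,7] (faults so far: 5)
  step 7: ref 3 -> FAULT, evict 7, frames=[1,3] (faults so far: 6)
  step 8: ref 1 -> HIT, frames=[1,3] (faults so far: 6)
  step 9: ref 3 -> HIT, frames=[1,3] (faults so far: 6)
  FIFO total faults: 6
--- LRU ---
  step 0: ref 2 -> FAULT, frames=[2,-] (faults so far: 1)
  step 1: ref 1 -> FAULT, frames=[2,1] (faults so far: 2)
  step 2: ref 2 -> HIT, frames=[2,1] (faults so far: 2)
  step 3: ref 6 -> FAULT, evict 1, frames=[2,6] (faults so far: 3)
  step 4: ref 7 -> FAULT, evict 2, frames=[7,6] (faults so far: 4)
  step 5: ref 1 -> FAULT, evict 6, frames=[7,1] (faults so far: 5)
  step 6: ref 1 -> HIT, frames=[7,1] (faults so far: 5)
  step 7: ref 3 -> FAULT, evict 7, frames=[3,1] (faults so far: 6)
  step 8: ref 1 -> HIT, frames=[3,1] (faults so far: 6)
  step 9: ref 3 -> HIT, frames=[3,1] (faults so far: 6)
  LRU total faults: 6
--- Optimal ---
  step 0: ref 2 -> FAULT, frames=[2,-] (faults so far: 1)
  step 1: ref 1 -> FAULT, frames=[2,1] (faults so far: 2)
  step 2: ref 2 -> HIT, frames=[2,1] (faults so far: 2)
  step 3: ref 6 -> FAULT, evict 2, frames=[6,1] (faults so far: 3)
  step 4: ref 7 -> FAULT, evict 6, frames=[7,1] (faults so far: 4)
  step 5: ref 1 -> HIT, frames=[7,1] (faults so far: 4)
  step 6: ref 1 -> HIT, frames=[7,1] (faults so far: 4)
  step 7: ref 3 -> FAULT, evict 7, frames=[3,1] (faults so far: 5)
  step 8: ref 1 -> HIT, frames=[3,1] (faults so far: 5)
  step 9: ref 3 -> HIT, frames=[3,1] (faults so far: 5)
  Optimal total faults: 5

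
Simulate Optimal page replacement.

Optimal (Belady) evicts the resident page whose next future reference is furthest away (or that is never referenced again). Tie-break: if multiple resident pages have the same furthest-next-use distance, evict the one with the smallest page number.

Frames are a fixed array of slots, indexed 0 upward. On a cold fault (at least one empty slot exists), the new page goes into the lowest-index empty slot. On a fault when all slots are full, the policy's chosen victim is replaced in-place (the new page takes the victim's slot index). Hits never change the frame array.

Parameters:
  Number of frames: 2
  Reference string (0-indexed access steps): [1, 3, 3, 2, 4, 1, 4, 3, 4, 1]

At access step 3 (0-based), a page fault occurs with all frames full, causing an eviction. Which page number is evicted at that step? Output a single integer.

Answer: 3

Derivation:
Step 0: ref 1 -> FAULT, frames=[1,-]
Step 1: ref 3 -> FAULT, frames=[1,3]
Step 2: ref 3 -> HIT, frames=[1,3]
Step 3: ref 2 -> FAULT, evict 3, frames=[1,2]
At step 3: evicted page 3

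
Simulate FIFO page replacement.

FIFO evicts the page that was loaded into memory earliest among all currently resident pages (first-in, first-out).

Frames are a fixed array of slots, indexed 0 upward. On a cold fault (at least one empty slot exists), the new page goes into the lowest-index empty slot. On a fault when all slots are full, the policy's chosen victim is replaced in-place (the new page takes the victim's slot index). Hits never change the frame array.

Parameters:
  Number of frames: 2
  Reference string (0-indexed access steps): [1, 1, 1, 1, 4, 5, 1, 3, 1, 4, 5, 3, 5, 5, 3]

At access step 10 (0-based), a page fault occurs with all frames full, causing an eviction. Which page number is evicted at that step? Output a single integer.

Answer: 3

Derivation:
Step 0: ref 1 -> FAULT, frames=[1,-]
Step 1: ref 1 -> HIT, frames=[1,-]
Step 2: ref 1 -> HIT, frames=[1,-]
Step 3: ref 1 -> HIT, frames=[1,-]
Step 4: ref 4 -> FAULT, frames=[1,4]
Step 5: ref 5 -> FAULT, evict 1, frames=[5,4]
Step 6: ref 1 -> FAULT, evict 4, frames=[5,1]
Step 7: ref 3 -> FAULT, evict 5, frames=[3,1]
Step 8: ref 1 -> HIT, frames=[3,1]
Step 9: ref 4 -> FAULT, evict 1, frames=[3,4]
Step 10: ref 5 -> FAULT, evict 3, frames=[5,4]
At step 10: evicted page 3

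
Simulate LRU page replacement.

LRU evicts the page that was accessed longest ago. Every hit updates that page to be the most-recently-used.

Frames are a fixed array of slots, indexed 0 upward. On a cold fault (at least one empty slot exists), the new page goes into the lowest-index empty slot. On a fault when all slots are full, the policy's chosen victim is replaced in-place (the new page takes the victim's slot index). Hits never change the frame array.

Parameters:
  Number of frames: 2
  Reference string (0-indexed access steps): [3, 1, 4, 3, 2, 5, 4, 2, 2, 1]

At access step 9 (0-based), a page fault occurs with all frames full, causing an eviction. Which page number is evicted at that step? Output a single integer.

Step 0: ref 3 -> FAULT, frames=[3,-]
Step 1: ref 1 -> FAULT, frames=[3,1]
Step 2: ref 4 -> FAULT, evict 3, frames=[4,1]
Step 3: ref 3 -> FAULT, evict 1, frames=[4,3]
Step 4: ref 2 -> FAULT, evict 4, frames=[2,3]
Step 5: ref 5 -> FAULT, evict 3, frames=[2,5]
Step 6: ref 4 -> FAULT, evict 2, frames=[4,5]
Step 7: ref 2 -> FAULT, evict 5, frames=[4,2]
Step 8: ref 2 -> HIT, frames=[4,2]
Step 9: ref 1 -> FAULT, evict 4, frames=[1,2]
At step 9: evicted page 4

Answer: 4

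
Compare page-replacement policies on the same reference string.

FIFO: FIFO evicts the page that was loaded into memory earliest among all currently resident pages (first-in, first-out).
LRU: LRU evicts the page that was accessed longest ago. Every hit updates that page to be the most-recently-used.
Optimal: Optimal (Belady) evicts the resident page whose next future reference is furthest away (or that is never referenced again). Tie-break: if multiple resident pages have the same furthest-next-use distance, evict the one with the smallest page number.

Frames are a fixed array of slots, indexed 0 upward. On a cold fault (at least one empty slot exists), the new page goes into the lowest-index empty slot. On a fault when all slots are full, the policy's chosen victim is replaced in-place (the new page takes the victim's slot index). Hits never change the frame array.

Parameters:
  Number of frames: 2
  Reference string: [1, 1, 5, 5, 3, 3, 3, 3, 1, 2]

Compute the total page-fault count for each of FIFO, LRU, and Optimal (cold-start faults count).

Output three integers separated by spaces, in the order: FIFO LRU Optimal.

--- FIFO ---
  step 0: ref 1 -> FAULT, frames=[1,-] (faults so far: 1)
  step 1: ref 1 -> HIT, frames=[1,-] (faults so far: 1)
  step 2: ref 5 -> FAULT, frames=[1,5] (faults so far: 2)
  step 3: ref 5 -> HIT, frames=[1,5] (faults so far: 2)
  step 4: ref 3 -> FAULT, evict 1, frames=[3,5] (faults so far: 3)
  step 5: ref 3 -> HIT, frames=[3,5] (faults so far: 3)
  step 6: ref 3 -> HIT, frames=[3,5] (faults so far: 3)
  step 7: ref 3 -> HIT, frames=[3,5] (faults so far: 3)
  step 8: ref 1 -> FAULT, evict 5, frames=[3,1] (faults so far: 4)
  step 9: ref 2 -> FAULT, evict 3, frames=[2,1] (faults so far: 5)
  FIFO total faults: 5
--- LRU ---
  step 0: ref 1 -> FAULT, frames=[1,-] (faults so far: 1)
  step 1: ref 1 -> HIT, frames=[1,-] (faults so far: 1)
  step 2: ref 5 -> FAULT, frames=[1,5] (faults so far: 2)
  step 3: ref 5 -> HIT, frames=[1,5] (faults so far: 2)
  step 4: ref 3 -> FAULT, evict 1, frames=[3,5] (faults so far: 3)
  step 5: ref 3 -> HIT, frames=[3,5] (faults so far: 3)
  step 6: ref 3 -> HIT, frames=[3,5] (faults so far: 3)
  step 7: ref 3 -> HIT, frames=[3,5] (faults so far: 3)
  step 8: ref 1 -> FAULT, evict 5, frames=[3,1] (faults so far: 4)
  step 9: ref 2 -> FAULT, evict 3, frames=[2,1] (faults so far: 5)
  LRU total faults: 5
--- Optimal ---
  step 0: ref 1 -> FAULT, frames=[1,-] (faults so far: 1)
  step 1: ref 1 -> HIT, frames=[1,-] (faults so far: 1)
  step 2: ref 5 -> FAULT, frames=[1,5] (faults so far: 2)
  step 3: ref 5 -> HIT, frames=[1,5] (faults so far: 2)
  step 4: ref 3 -> FAULT, evict 5, frames=[1,3] (faults so far: 3)
  step 5: ref 3 -> HIT, frames=[1,3] (faults so far: 3)
  step 6: ref 3 -> HIT, frames=[1,3] (faults so far: 3)
  step 7: ref 3 -> HIT, frames=[1,3] (faults so far: 3)
  step 8: ref 1 -> HIT, frames=[1,3] (faults so far: 3)
  step 9: ref 2 -> FAULT, evict 1, frames=[2,3] (faults so far: 4)
  Optimal total faults: 4

Answer: 5 5 4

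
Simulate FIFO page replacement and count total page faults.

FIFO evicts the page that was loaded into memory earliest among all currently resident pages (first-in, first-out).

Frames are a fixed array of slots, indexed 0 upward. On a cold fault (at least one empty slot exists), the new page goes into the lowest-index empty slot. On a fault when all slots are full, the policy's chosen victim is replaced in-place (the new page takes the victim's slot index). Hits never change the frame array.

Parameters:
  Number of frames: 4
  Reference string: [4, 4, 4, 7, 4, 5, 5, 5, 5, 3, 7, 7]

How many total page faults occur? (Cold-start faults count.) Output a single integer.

Answer: 4

Derivation:
Step 0: ref 4 → FAULT, frames=[4,-,-,-]
Step 1: ref 4 → HIT, frames=[4,-,-,-]
Step 2: ref 4 → HIT, frames=[4,-,-,-]
Step 3: ref 7 → FAULT, frames=[4,7,-,-]
Step 4: ref 4 → HIT, frames=[4,7,-,-]
Step 5: ref 5 → FAULT, frames=[4,7,5,-]
Step 6: ref 5 → HIT, frames=[4,7,5,-]
Step 7: ref 5 → HIT, frames=[4,7,5,-]
Step 8: ref 5 → HIT, frames=[4,7,5,-]
Step 9: ref 3 → FAULT, frames=[4,7,5,3]
Step 10: ref 7 → HIT, frames=[4,7,5,3]
Step 11: ref 7 → HIT, frames=[4,7,5,3]
Total faults: 4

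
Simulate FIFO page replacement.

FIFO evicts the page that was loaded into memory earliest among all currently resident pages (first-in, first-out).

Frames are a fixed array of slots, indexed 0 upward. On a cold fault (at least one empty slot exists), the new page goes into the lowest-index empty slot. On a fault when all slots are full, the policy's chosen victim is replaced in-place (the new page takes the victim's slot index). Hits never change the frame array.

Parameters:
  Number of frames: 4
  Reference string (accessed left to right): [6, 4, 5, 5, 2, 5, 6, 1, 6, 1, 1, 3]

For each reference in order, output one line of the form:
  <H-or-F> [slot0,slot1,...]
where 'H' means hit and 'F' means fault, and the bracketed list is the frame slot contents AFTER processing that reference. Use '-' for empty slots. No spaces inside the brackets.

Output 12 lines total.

F [6,-,-,-]
F [6,4,-,-]
F [6,4,5,-]
H [6,4,5,-]
F [6,4,5,2]
H [6,4,5,2]
H [6,4,5,2]
F [1,4,5,2]
F [1,6,5,2]
H [1,6,5,2]
H [1,6,5,2]
F [1,6,3,2]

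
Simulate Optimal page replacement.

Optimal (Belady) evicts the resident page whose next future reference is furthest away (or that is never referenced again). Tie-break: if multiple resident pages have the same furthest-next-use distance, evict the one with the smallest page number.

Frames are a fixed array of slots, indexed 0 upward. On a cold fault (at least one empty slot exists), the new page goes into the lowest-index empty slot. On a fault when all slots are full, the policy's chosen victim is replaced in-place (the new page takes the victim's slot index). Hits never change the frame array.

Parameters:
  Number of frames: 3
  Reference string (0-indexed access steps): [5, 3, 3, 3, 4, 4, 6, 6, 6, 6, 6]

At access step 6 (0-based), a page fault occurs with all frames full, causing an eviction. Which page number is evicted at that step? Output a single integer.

Step 0: ref 5 -> FAULT, frames=[5,-,-]
Step 1: ref 3 -> FAULT, frames=[5,3,-]
Step 2: ref 3 -> HIT, frames=[5,3,-]
Step 3: ref 3 -> HIT, frames=[5,3,-]
Step 4: ref 4 -> FAULT, frames=[5,3,4]
Step 5: ref 4 -> HIT, frames=[5,3,4]
Step 6: ref 6 -> FAULT, evict 3, frames=[5,6,4]
At step 6: evicted page 3

Answer: 3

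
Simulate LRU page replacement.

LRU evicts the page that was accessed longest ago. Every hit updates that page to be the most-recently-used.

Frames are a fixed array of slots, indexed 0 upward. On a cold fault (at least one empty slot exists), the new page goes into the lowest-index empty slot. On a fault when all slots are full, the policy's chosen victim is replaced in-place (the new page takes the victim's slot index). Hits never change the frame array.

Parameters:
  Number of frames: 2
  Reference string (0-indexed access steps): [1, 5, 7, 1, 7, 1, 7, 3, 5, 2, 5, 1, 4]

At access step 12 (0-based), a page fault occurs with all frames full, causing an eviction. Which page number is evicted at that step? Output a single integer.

Answer: 5

Derivation:
Step 0: ref 1 -> FAULT, frames=[1,-]
Step 1: ref 5 -> FAULT, frames=[1,5]
Step 2: ref 7 -> FAULT, evict 1, frames=[7,5]
Step 3: ref 1 -> FAULT, evict 5, frames=[7,1]
Step 4: ref 7 -> HIT, frames=[7,1]
Step 5: ref 1 -> HIT, frames=[7,1]
Step 6: ref 7 -> HIT, frames=[7,1]
Step 7: ref 3 -> FAULT, evict 1, frames=[7,3]
Step 8: ref 5 -> FAULT, evict 7, frames=[5,3]
Step 9: ref 2 -> FAULT, evict 3, frames=[5,2]
Step 10: ref 5 -> HIT, frames=[5,2]
Step 11: ref 1 -> FAULT, evict 2, frames=[5,1]
Step 12: ref 4 -> FAULT, evict 5, frames=[4,1]
At step 12: evicted page 5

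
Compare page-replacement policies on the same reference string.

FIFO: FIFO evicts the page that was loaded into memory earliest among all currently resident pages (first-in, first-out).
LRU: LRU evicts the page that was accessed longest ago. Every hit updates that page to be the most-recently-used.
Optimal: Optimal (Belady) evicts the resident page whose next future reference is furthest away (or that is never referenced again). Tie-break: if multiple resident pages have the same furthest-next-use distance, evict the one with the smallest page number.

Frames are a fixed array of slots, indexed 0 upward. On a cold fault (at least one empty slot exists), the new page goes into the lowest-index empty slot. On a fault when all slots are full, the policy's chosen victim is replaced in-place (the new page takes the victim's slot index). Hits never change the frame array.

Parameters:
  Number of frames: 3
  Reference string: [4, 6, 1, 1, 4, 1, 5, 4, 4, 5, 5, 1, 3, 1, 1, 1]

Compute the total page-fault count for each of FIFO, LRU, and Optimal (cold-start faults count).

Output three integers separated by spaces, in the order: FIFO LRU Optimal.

Answer: 7 5 5

Derivation:
--- FIFO ---
  step 0: ref 4 -> FAULT, frames=[4,-,-] (faults so far: 1)
  step 1: ref 6 -> FAULT, frames=[4,6,-] (faults so far: 2)
  step 2: ref 1 -> FAULT, frames=[4,6,1] (faults so far: 3)
  step 3: ref 1 -> HIT, frames=[4,6,1] (faults so far: 3)
  step 4: ref 4 -> HIT, frames=[4,6,1] (faults so far: 3)
  step 5: ref 1 -> HIT, frames=[4,6,1] (faults so far: 3)
  step 6: ref 5 -> FAULT, evict 4, frames=[5,6,1] (faults so far: 4)
  step 7: ref 4 -> FAULT, evict 6, frames=[5,4,1] (faults so far: 5)
  step 8: ref 4 -> HIT, frames=[5,4,1] (faults so far: 5)
  step 9: ref 5 -> HIT, frames=[5,4,1] (faults so far: 5)
  step 10: ref 5 -> HIT, frames=[5,4,1] (faults so far: 5)
  step 11: ref 1 -> HIT, frames=[5,4,1] (faults so far: 5)
  step 12: ref 3 -> FAULT, evict 1, frames=[5,4,3] (faults so far: 6)
  step 13: ref 1 -> FAULT, evict 5, frames=[1,4,3] (faults so far: 7)
  step 14: ref 1 -> HIT, frames=[1,4,3] (faults so far: 7)
  step 15: ref 1 -> HIT, frames=[1,4,3] (faults so far: 7)
  FIFO total faults: 7
--- LRU ---
  step 0: ref 4 -> FAULT, frames=[4,-,-] (faults so far: 1)
  step 1: ref 6 -> FAULT, frames=[4,6,-] (faults so far: 2)
  step 2: ref 1 -> FAULT, frames=[4,6,1] (faults so far: 3)
  step 3: ref 1 -> HIT, frames=[4,6,1] (faults so far: 3)
  step 4: ref 4 -> HIT, frames=[4,6,1] (faults so far: 3)
  step 5: ref 1 -> HIT, frames=[4,6,1] (faults so far: 3)
  step 6: ref 5 -> FAULT, evict 6, frames=[4,5,1] (faults so far: 4)
  step 7: ref 4 -> HIT, frames=[4,5,1] (faults so far: 4)
  step 8: ref 4 -> HIT, frames=[4,5,1] (faults so far: 4)
  step 9: ref 5 -> HIT, frames=[4,5,1] (faults so far: 4)
  step 10: ref 5 -> HIT, frames=[4,5,1] (faults so far: 4)
  step 11: ref 1 -> HIT, frames=[4,5,1] (faults so far: 4)
  step 12: ref 3 -> FAULT, evict 4, frames=[3,5,1] (faults so far: 5)
  step 13: ref 1 -> HIT, frames=[3,5,1] (faults so far: 5)
  step 14: ref 1 -> HIT, frames=[3,5,1] (faults so far: 5)
  step 15: ref 1 -> HIT, frames=[3,5,1] (faults so far: 5)
  LRU total faults: 5
--- Optimal ---
  step 0: ref 4 -> FAULT, frames=[4,-,-] (faults so far: 1)
  step 1: ref 6 -> FAULT, frames=[4,6,-] (faults so far: 2)
  step 2: ref 1 -> FAULT, frames=[4,6,1] (faults so far: 3)
  step 3: ref 1 -> HIT, frames=[4,6,1] (faults so far: 3)
  step 4: ref 4 -> HIT, frames=[4,6,1] (faults so far: 3)
  step 5: ref 1 -> HIT, frames=[4,6,1] (faults so far: 3)
  step 6: ref 5 -> FAULT, evict 6, frames=[4,5,1] (faults so far: 4)
  step 7: ref 4 -> HIT, frames=[4,5,1] (faults so far: 4)
  step 8: ref 4 -> HIT, frames=[4,5,1] (faults so far: 4)
  step 9: ref 5 -> HIT, frames=[4,5,1] (faults so far: 4)
  step 10: ref 5 -> HIT, frames=[4,5,1] (faults so far: 4)
  step 11: ref 1 -> HIT, frames=[4,5,1] (faults so far: 4)
  step 12: ref 3 -> FAULT, evict 4, frames=[3,5,1] (faults so far: 5)
  step 13: ref 1 -> HIT, frames=[3,5,1] (faults so far: 5)
  step 14: ref 1 -> HIT, frames=[3,5,1] (faults so far: 5)
  step 15: ref 1 -> HIT, frames=[3,5,1] (faults so far: 5)
  Optimal total faults: 5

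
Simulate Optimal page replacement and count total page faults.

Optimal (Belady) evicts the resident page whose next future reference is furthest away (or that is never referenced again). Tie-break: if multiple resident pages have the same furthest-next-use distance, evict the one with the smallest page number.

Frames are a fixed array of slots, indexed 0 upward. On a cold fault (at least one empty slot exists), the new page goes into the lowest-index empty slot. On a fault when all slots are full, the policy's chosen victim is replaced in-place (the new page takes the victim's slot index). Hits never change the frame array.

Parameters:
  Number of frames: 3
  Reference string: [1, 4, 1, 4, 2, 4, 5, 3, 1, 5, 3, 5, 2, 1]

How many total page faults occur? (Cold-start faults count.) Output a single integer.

Step 0: ref 1 → FAULT, frames=[1,-,-]
Step 1: ref 4 → FAULT, frames=[1,4,-]
Step 2: ref 1 → HIT, frames=[1,4,-]
Step 3: ref 4 → HIT, frames=[1,4,-]
Step 4: ref 2 → FAULT, frames=[1,4,2]
Step 5: ref 4 → HIT, frames=[1,4,2]
Step 6: ref 5 → FAULT (evict 4), frames=[1,5,2]
Step 7: ref 3 → FAULT (evict 2), frames=[1,5,3]
Step 8: ref 1 → HIT, frames=[1,5,3]
Step 9: ref 5 → HIT, frames=[1,5,3]
Step 10: ref 3 → HIT, frames=[1,5,3]
Step 11: ref 5 → HIT, frames=[1,5,3]
Step 12: ref 2 → FAULT (evict 3), frames=[1,5,2]
Step 13: ref 1 → HIT, frames=[1,5,2]
Total faults: 6

Answer: 6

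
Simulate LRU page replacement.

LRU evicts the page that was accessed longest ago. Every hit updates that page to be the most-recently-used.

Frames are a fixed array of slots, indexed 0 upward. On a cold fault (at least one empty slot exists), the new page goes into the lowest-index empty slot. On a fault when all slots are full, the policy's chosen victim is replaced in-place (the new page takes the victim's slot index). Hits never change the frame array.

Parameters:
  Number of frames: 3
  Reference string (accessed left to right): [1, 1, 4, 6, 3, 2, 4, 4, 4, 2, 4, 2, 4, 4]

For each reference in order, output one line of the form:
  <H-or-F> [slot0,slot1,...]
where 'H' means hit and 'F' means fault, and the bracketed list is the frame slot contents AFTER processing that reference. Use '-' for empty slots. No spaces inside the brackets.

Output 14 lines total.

F [1,-,-]
H [1,-,-]
F [1,4,-]
F [1,4,6]
F [3,4,6]
F [3,2,6]
F [3,2,4]
H [3,2,4]
H [3,2,4]
H [3,2,4]
H [3,2,4]
H [3,2,4]
H [3,2,4]
H [3,2,4]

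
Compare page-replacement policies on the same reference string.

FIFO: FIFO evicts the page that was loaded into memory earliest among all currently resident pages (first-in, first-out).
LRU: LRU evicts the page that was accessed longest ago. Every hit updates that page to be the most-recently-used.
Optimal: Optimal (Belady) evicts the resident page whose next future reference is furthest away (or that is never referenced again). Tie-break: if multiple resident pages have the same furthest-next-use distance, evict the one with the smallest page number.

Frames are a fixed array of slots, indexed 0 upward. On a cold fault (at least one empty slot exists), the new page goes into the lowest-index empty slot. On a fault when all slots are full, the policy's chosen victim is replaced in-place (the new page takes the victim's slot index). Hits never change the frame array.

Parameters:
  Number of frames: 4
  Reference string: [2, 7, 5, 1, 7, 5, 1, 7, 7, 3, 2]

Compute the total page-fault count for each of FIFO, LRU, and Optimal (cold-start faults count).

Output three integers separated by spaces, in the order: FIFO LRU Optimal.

--- FIFO ---
  step 0: ref 2 -> FAULT, frames=[2,-,-,-] (faults so far: 1)
  step 1: ref 7 -> FAULT, frames=[2,7,-,-] (faults so far: 2)
  step 2: ref 5 -> FAULT, frames=[2,7,5,-] (faults so far: 3)
  step 3: ref 1 -> FAULT, frames=[2,7,5,1] (faults so far: 4)
  step 4: ref 7 -> HIT, frames=[2,7,5,1] (faults so far: 4)
  step 5: ref 5 -> HIT, frames=[2,7,5,1] (faults so far: 4)
  step 6: ref 1 -> HIT, frames=[2,7,5,1] (faults so far: 4)
  step 7: ref 7 -> HIT, frames=[2,7,5,1] (faults so far: 4)
  step 8: ref 7 -> HIT, frames=[2,7,5,1] (faults so far: 4)
  step 9: ref 3 -> FAULT, evict 2, frames=[3,7,5,1] (faults so far: 5)
  step 10: ref 2 -> FAULT, evict 7, frames=[3,2,5,1] (faults so far: 6)
  FIFO total faults: 6
--- LRU ---
  step 0: ref 2 -> FAULT, frames=[2,-,-,-] (faults so far: 1)
  step 1: ref 7 -> FAULT, frames=[2,7,-,-] (faults so far: 2)
  step 2: ref 5 -> FAULT, frames=[2,7,5,-] (faults so far: 3)
  step 3: ref 1 -> FAULT, frames=[2,7,5,1] (faults so far: 4)
  step 4: ref 7 -> HIT, frames=[2,7,5,1] (faults so far: 4)
  step 5: ref 5 -> HIT, frames=[2,7,5,1] (faults so far: 4)
  step 6: ref 1 -> HIT, frames=[2,7,5,1] (faults so far: 4)
  step 7: ref 7 -> HIT, frames=[2,7,5,1] (faults so far: 4)
  step 8: ref 7 -> HIT, frames=[2,7,5,1] (faults so far: 4)
  step 9: ref 3 -> FAULT, evict 2, frames=[3,7,5,1] (faults so far: 5)
  step 10: ref 2 -> FAULT, evict 5, frames=[3,7,2,1] (faults so far: 6)
  LRU total faults: 6
--- Optimal ---
  step 0: ref 2 -> FAULT, frames=[2,-,-,-] (faults so far: 1)
  step 1: ref 7 -> FAULT, frames=[2,7,-,-] (faults so far: 2)
  step 2: ref 5 -> FAULT, frames=[2,7,5,-] (faults so far: 3)
  step 3: ref 1 -> FAULT, frames=[2,7,5,1] (faults so far: 4)
  step 4: ref 7 -> HIT, frames=[2,7,5,1] (faults so far: 4)
  step 5: ref 5 -> HIT, frames=[2,7,5,1] (faults so far: 4)
  step 6: ref 1 -> HIT, frames=[2,7,5,1] (faults so far: 4)
  step 7: ref 7 -> HIT, frames=[2,7,5,1] (faults so far: 4)
  step 8: ref 7 -> HIT, frames=[2,7,5,1] (faults so far: 4)
  step 9: ref 3 -> FAULT, evict 1, frames=[2,7,5,3] (faults so far: 5)
  step 10: ref 2 -> HIT, frames=[2,7,5,3] (faults so far: 5)
  Optimal total faults: 5

Answer: 6 6 5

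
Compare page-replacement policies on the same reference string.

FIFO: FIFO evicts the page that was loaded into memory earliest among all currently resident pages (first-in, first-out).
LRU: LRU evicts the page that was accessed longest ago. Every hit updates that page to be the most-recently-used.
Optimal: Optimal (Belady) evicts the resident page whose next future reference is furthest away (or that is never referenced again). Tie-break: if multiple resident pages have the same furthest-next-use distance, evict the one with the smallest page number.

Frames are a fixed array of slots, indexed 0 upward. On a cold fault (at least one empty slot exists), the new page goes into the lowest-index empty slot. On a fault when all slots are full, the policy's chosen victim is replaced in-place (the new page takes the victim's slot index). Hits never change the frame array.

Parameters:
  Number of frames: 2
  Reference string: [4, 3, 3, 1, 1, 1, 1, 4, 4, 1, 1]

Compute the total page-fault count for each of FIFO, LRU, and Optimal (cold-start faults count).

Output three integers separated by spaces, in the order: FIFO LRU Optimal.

Answer: 4 4 3

Derivation:
--- FIFO ---
  step 0: ref 4 -> FAULT, frames=[4,-] (faults so far: 1)
  step 1: ref 3 -> FAULT, frames=[4,3] (faults so far: 2)
  step 2: ref 3 -> HIT, frames=[4,3] (faults so far: 2)
  step 3: ref 1 -> FAULT, evict 4, frames=[1,3] (faults so far: 3)
  step 4: ref 1 -> HIT, frames=[1,3] (faults so far: 3)
  step 5: ref 1 -> HIT, frames=[1,3] (faults so far: 3)
  step 6: ref 1 -> HIT, frames=[1,3] (faults so far: 3)
  step 7: ref 4 -> FAULT, evict 3, frames=[1,4] (faults so far: 4)
  step 8: ref 4 -> HIT, frames=[1,4] (faults so far: 4)
  step 9: ref 1 -> HIT, frames=[1,4] (faults so far: 4)
  step 10: ref 1 -> HIT, frames=[1,4] (faults so far: 4)
  FIFO total faults: 4
--- LRU ---
  step 0: ref 4 -> FAULT, frames=[4,-] (faults so far: 1)
  step 1: ref 3 -> FAULT, frames=[4,3] (faults so far: 2)
  step 2: ref 3 -> HIT, frames=[4,3] (faults so far: 2)
  step 3: ref 1 -> FAULT, evict 4, frames=[1,3] (faults so far: 3)
  step 4: ref 1 -> HIT, frames=[1,3] (faults so far: 3)
  step 5: ref 1 -> HIT, frames=[1,3] (faults so far: 3)
  step 6: ref 1 -> HIT, frames=[1,3] (faults so far: 3)
  step 7: ref 4 -> FAULT, evict 3, frames=[1,4] (faults so far: 4)
  step 8: ref 4 -> HIT, frames=[1,4] (faults so far: 4)
  step 9: ref 1 -> HIT, frames=[1,4] (faults so far: 4)
  step 10: ref 1 -> HIT, frames=[1,4] (faults so far: 4)
  LRU total faults: 4
--- Optimal ---
  step 0: ref 4 -> FAULT, frames=[4,-] (faults so far: 1)
  step 1: ref 3 -> FAULT, frames=[4,3] (faults so far: 2)
  step 2: ref 3 -> HIT, frames=[4,3] (faults so far: 2)
  step 3: ref 1 -> FAULT, evict 3, frames=[4,1] (faults so far: 3)
  step 4: ref 1 -> HIT, frames=[4,1] (faults so far: 3)
  step 5: ref 1 -> HIT, frames=[4,1] (faults so far: 3)
  step 6: ref 1 -> HIT, frames=[4,1] (faults so far: 3)
  step 7: ref 4 -> HIT, frames=[4,1] (faults so far: 3)
  step 8: ref 4 -> HIT, frames=[4,1] (faults so far: 3)
  step 9: ref 1 -> HIT, frames=[4,1] (faults so far: 3)
  step 10: ref 1 -> HIT, frames=[4,1] (faults so far: 3)
  Optimal total faults: 3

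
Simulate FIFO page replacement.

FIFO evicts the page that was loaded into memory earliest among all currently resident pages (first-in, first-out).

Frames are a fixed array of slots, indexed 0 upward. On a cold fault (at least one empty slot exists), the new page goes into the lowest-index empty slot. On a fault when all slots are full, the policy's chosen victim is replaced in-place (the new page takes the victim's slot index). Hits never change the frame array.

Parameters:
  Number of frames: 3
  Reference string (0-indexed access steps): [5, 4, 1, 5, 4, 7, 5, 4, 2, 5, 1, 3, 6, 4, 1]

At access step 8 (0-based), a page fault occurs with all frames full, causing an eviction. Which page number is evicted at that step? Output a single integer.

Step 0: ref 5 -> FAULT, frames=[5,-,-]
Step 1: ref 4 -> FAULT, frames=[5,4,-]
Step 2: ref 1 -> FAULT, frames=[5,4,1]
Step 3: ref 5 -> HIT, frames=[5,4,1]
Step 4: ref 4 -> HIT, frames=[5,4,1]
Step 5: ref 7 -> FAULT, evict 5, frames=[7,4,1]
Step 6: ref 5 -> FAULT, evict 4, frames=[7,5,1]
Step 7: ref 4 -> FAULT, evict 1, frames=[7,5,4]
Step 8: ref 2 -> FAULT, evict 7, frames=[2,5,4]
At step 8: evicted page 7

Answer: 7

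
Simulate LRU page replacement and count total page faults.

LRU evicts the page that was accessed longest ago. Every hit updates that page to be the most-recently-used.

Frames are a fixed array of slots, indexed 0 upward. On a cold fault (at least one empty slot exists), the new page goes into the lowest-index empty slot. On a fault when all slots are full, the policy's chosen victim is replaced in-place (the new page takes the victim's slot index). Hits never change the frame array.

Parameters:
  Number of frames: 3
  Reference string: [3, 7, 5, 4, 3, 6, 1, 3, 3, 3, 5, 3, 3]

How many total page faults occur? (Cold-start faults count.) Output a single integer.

Answer: 8

Derivation:
Step 0: ref 3 → FAULT, frames=[3,-,-]
Step 1: ref 7 → FAULT, frames=[3,7,-]
Step 2: ref 5 → FAULT, frames=[3,7,5]
Step 3: ref 4 → FAULT (evict 3), frames=[4,7,5]
Step 4: ref 3 → FAULT (evict 7), frames=[4,3,5]
Step 5: ref 6 → FAULT (evict 5), frames=[4,3,6]
Step 6: ref 1 → FAULT (evict 4), frames=[1,3,6]
Step 7: ref 3 → HIT, frames=[1,3,6]
Step 8: ref 3 → HIT, frames=[1,3,6]
Step 9: ref 3 → HIT, frames=[1,3,6]
Step 10: ref 5 → FAULT (evict 6), frames=[1,3,5]
Step 11: ref 3 → HIT, frames=[1,3,5]
Step 12: ref 3 → HIT, frames=[1,3,5]
Total faults: 8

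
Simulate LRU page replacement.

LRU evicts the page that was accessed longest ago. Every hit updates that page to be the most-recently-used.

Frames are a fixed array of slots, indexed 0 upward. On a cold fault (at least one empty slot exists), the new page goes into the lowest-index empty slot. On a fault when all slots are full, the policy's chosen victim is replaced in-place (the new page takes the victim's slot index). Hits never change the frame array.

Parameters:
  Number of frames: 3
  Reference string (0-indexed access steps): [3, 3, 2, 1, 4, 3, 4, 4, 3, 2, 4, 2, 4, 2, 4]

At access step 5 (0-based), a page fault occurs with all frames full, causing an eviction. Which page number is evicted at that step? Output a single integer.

Step 0: ref 3 -> FAULT, frames=[3,-,-]
Step 1: ref 3 -> HIT, frames=[3,-,-]
Step 2: ref 2 -> FAULT, frames=[3,2,-]
Step 3: ref 1 -> FAULT, frames=[3,2,1]
Step 4: ref 4 -> FAULT, evict 3, frames=[4,2,1]
Step 5: ref 3 -> FAULT, evict 2, frames=[4,3,1]
At step 5: evicted page 2

Answer: 2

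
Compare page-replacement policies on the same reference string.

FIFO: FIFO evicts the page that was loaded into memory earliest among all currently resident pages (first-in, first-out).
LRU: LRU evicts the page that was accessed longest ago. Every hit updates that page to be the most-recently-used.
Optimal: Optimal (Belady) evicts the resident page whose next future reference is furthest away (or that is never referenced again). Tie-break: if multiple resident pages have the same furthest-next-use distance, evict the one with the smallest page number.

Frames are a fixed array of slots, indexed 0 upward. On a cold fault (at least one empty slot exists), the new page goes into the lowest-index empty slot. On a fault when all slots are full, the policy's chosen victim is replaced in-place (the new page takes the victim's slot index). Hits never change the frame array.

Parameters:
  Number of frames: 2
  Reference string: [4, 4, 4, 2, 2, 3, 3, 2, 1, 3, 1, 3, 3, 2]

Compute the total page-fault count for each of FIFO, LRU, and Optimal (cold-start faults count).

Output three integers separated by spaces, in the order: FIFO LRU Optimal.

Answer: 5 6 5

Derivation:
--- FIFO ---
  step 0: ref 4 -> FAULT, frames=[4,-] (faults so far: 1)
  step 1: ref 4 -> HIT, frames=[4,-] (faults so far: 1)
  step 2: ref 4 -> HIT, frames=[4,-] (faults so far: 1)
  step 3: ref 2 -> FAULT, frames=[4,2] (faults so far: 2)
  step 4: ref 2 -> HIT, frames=[4,2] (faults so far: 2)
  step 5: ref 3 -> FAULT, evict 4, frames=[3,2] (faults so far: 3)
  step 6: ref 3 -> HIT, frames=[3,2] (faults so far: 3)
  step 7: ref 2 -> HIT, frames=[3,2] (faults so far: 3)
  step 8: ref 1 -> FAULT, evict 2, frames=[3,1] (faults so far: 4)
  step 9: ref 3 -> HIT, frames=[3,1] (faults so far: 4)
  step 10: ref 1 -> HIT, frames=[3,1] (faults so far: 4)
  step 11: ref 3 -> HIT, frames=[3,1] (faults so far: 4)
  step 12: ref 3 -> HIT, frames=[3,1] (faults so far: 4)
  step 13: ref 2 -> FAULT, evict 3, frames=[2,1] (faults so far: 5)
  FIFO total faults: 5
--- LRU ---
  step 0: ref 4 -> FAULT, frames=[4,-] (faults so far: 1)
  step 1: ref 4 -> HIT, frames=[4,-] (faults so far: 1)
  step 2: ref 4 -> HIT, frames=[4,-] (faults so far: 1)
  step 3: ref 2 -> FAULT, frames=[4,2] (faults so far: 2)
  step 4: ref 2 -> HIT, frames=[4,2] (faults so far: 2)
  step 5: ref 3 -> FAULT, evict 4, frames=[3,2] (faults so far: 3)
  step 6: ref 3 -> HIT, frames=[3,2] (faults so far: 3)
  step 7: ref 2 -> HIT, frames=[3,2] (faults so far: 3)
  step 8: ref 1 -> FAULT, evict 3, frames=[1,2] (faults so far: 4)
  step 9: ref 3 -> FAULT, evict 2, frames=[1,3] (faults so far: 5)
  step 10: ref 1 -> HIT, frames=[1,3] (faults so far: 5)
  step 11: ref 3 -> HIT, frames=[1,3] (faults so far: 5)
  step 12: ref 3 -> HIT, frames=[1,3] (faults so far: 5)
  step 13: ref 2 -> FAULT, evict 1, frames=[2,3] (faults so far: 6)
  LRU total faults: 6
--- Optimal ---
  step 0: ref 4 -> FAULT, frames=[4,-] (faults so far: 1)
  step 1: ref 4 -> HIT, frames=[4,-] (faults so far: 1)
  step 2: ref 4 -> HIT, frames=[4,-] (faults so far: 1)
  step 3: ref 2 -> FAULT, frames=[4,2] (faults so far: 2)
  step 4: ref 2 -> HIT, frames=[4,2] (faults so far: 2)
  step 5: ref 3 -> FAULT, evict 4, frames=[3,2] (faults so far: 3)
  step 6: ref 3 -> HIT, frames=[3,2] (faults so far: 3)
  step 7: ref 2 -> HIT, frames=[3,2] (faults so far: 3)
  step 8: ref 1 -> FAULT, evict 2, frames=[3,1] (faults so far: 4)
  step 9: ref 3 -> HIT, frames=[3,1] (faults so far: 4)
  step 10: ref 1 -> HIT, frames=[3,1] (faults so far: 4)
  step 11: ref 3 -> HIT, frames=[3,1] (faults so far: 4)
  step 12: ref 3 -> HIT, frames=[3,1] (faults so far: 4)
  step 13: ref 2 -> FAULT, evict 1, frames=[3,2] (faults so far: 5)
  Optimal total faults: 5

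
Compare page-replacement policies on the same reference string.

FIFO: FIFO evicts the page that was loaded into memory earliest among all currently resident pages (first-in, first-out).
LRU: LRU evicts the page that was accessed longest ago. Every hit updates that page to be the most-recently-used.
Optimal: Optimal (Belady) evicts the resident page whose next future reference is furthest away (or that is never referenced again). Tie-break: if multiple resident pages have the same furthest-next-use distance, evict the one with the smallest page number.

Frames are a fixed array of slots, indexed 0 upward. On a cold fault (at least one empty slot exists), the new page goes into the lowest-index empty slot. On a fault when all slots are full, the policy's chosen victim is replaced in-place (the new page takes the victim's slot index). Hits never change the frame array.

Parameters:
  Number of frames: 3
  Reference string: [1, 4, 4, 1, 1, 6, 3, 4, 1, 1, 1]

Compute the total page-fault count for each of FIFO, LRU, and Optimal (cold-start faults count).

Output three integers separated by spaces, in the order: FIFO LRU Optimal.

Answer: 5 6 4

Derivation:
--- FIFO ---
  step 0: ref 1 -> FAULT, frames=[1,-,-] (faults so far: 1)
  step 1: ref 4 -> FAULT, frames=[1,4,-] (faults so far: 2)
  step 2: ref 4 -> HIT, frames=[1,4,-] (faults so far: 2)
  step 3: ref 1 -> HIT, frames=[1,4,-] (faults so far: 2)
  step 4: ref 1 -> HIT, frames=[1,4,-] (faults so far: 2)
  step 5: ref 6 -> FAULT, frames=[1,4,6] (faults so far: 3)
  step 6: ref 3 -> FAULT, evict 1, frames=[3,4,6] (faults so far: 4)
  step 7: ref 4 -> HIT, frames=[3,4,6] (faults so far: 4)
  step 8: ref 1 -> FAULT, evict 4, frames=[3,1,6] (faults so far: 5)
  step 9: ref 1 -> HIT, frames=[3,1,6] (faults so far: 5)
  step 10: ref 1 -> HIT, frames=[3,1,6] (faults so far: 5)
  FIFO total faults: 5
--- LRU ---
  step 0: ref 1 -> FAULT, frames=[1,-,-] (faults so far: 1)
  step 1: ref 4 -> FAULT, frames=[1,4,-] (faults so far: 2)
  step 2: ref 4 -> HIT, frames=[1,4,-] (faults so far: 2)
  step 3: ref 1 -> HIT, frames=[1,4,-] (faults so far: 2)
  step 4: ref 1 -> HIT, frames=[1,4,-] (faults so far: 2)
  step 5: ref 6 -> FAULT, frames=[1,4,6] (faults so far: 3)
  step 6: ref 3 -> FAULT, evict 4, frames=[1,3,6] (faults so far: 4)
  step 7: ref 4 -> FAULT, evict 1, frames=[4,3,6] (faults so far: 5)
  step 8: ref 1 -> FAULT, evict 6, frames=[4,3,1] (faults so far: 6)
  step 9: ref 1 -> HIT, frames=[4,3,1] (faults so far: 6)
  step 10: ref 1 -> HIT, frames=[4,3,1] (faults so far: 6)
  LRU total faults: 6
--- Optimal ---
  step 0: ref 1 -> FAULT, frames=[1,-,-] (faults so far: 1)
  step 1: ref 4 -> FAULT, frames=[1,4,-] (faults so far: 2)
  step 2: ref 4 -> HIT, frames=[1,4,-] (faults so far: 2)
  step 3: ref 1 -> HIT, frames=[1,4,-] (faults so far: 2)
  step 4: ref 1 -> HIT, frames=[1,4,-] (faults so far: 2)
  step 5: ref 6 -> FAULT, frames=[1,4,6] (faults so far: 3)
  step 6: ref 3 -> FAULT, evict 6, frames=[1,4,3] (faults so far: 4)
  step 7: ref 4 -> HIT, frames=[1,4,3] (faults so far: 4)
  step 8: ref 1 -> HIT, frames=[1,4,3] (faults so far: 4)
  step 9: ref 1 -> HIT, frames=[1,4,3] (faults so far: 4)
  step 10: ref 1 -> HIT, frames=[1,4,3] (faults so far: 4)
  Optimal total faults: 4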